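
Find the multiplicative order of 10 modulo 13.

6

The order of 10 must divide φ(13) = 13 − 1 = 12 = 2^2 · 3.
Divisors of 12: 1, 2, 3, 4, 6, 12.
Evaluate successive powers at the divisors of 12:
10^1 ≡ 10 (mod 13)
10^2 ≡ 9 (mod 13)
10^3 ≡ 12 (mod 13)
10^4 ≡ 3 (mod 13)
10^6 ≡ 1 (mod 13) ✓
So ord_13(10) = 6.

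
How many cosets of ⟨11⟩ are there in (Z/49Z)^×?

The order of 11 must divide φ(49) = φ(7^2) = 7·(7−1) = 42 = 2 · 3 · 7.
Divisors of 42: 1, 2, 3, 6, 7, 14, 21, 42.
Test each divisor d:
11^1 ≡ 11 (mod 49)
11^2 ≡ 23 (mod 49)
11^3 ≡ 8 (mod 49)
11^6 ≡ 15 (mod 49)
11^7 ≡ 18 (mod 49)
11^14 ≡ 30 (mod 49)
11^21 ≡ 1 (mod 49) ✓
The order of 11 is 21, so the subgroup it generates has 21 elements.
[(Z/49Z)^× : ⟨11⟩] = 42/21 = 2.

2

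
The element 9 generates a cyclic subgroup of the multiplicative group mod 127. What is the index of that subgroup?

By Lagrange's theorem, ord_127(9) divides φ(127) = 127 − 1 = 126 = 2 · 3^2 · 7.
Divisors of 126: 1, 2, 3, 6, 7, 9, 14, 18, 21, 42, 63, 126.
Test each divisor d:
9^1 ≡ 9
9^2 ≡ 81
9^3 ≡ 94
9^6 ≡ 73
9^7 ≡ 22
9^9 ≡ 4
9^14 ≡ 103
9^18 ≡ 16
9^21 ≡ 107
9^42 ≡ 19
9^63 ≡ 1
So ord_127(9) = 63, hence |⟨9⟩| = 63.
Index = |(Z/127Z)^×| / |⟨9⟩| = 126 / 63 = 2.

2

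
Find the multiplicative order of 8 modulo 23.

11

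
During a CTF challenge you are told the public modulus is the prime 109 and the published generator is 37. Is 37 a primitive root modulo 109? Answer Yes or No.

Yes

φ(109) = 109 − 1 = 108 = 2^2 · 3^3.
Test 37^(108/q) mod 109 for each prime factor q of 108:
37^54 ≡ 108 (mod 109)  [q = 2: ≢ 1 ✓]
37^36 ≡ 45 (mod 109)  [q = 3: ≢ 1 ✓]
Every test exponent gives a nontrivial residue, hence 37 generates the full group.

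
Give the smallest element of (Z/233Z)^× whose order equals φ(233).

3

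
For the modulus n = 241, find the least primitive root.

φ(241) = 241 − 1 = 240 = 2^4 · 3 · 5.
Test candidates g = 2, 3, … against the prime factors q ∈ {2, 3, 5} of φ(241): g is a generator iff g^(240/q) ≢ 1 for every such q.
g = 2: 2^120 ≡ 1 — hits 1, so not a primitive root.
g = 3: 3^120 ≡ 1 — hits 1, so not a primitive root.
g = 4: 4^120 ≡ 1 — hits 1, so not a primitive root.
g = 5: 5^120 ≡ 1 — hits 1, so not a primitive root.
g = 6: 6^120 ≡ 1 — hits 1, so not a primitive root.
g = 7: 7^120 ≡ 240; 7^80 ≡ 15; 7^48 ≡ 91 — none is 1, so 7 is a primitive root.
Hence the least primitive root of 241 is 7.

7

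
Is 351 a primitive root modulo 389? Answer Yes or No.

φ(389) = 389 − 1 = 388 = 2^2 · 97.
It suffices to check that the order of 351 is not a proper divisor of 388: compute 351^(388/q) for q ∈ {2, 97}.
351^194 ≡ 388 (mod 389)  [q = 2: ≢ 1 ✓]
351^4 ≡ 96 (mod 389)  [q = 97: ≢ 1 ✓]
None equal 1, so ord_389(351) = 388: 351 is a primitive root.

Yes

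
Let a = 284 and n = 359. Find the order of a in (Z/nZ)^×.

The order of 284 must divide φ(359) = 359 − 1 = 358 = 2 · 179.
Divisors of 358: 1, 2, 179, 358.
Evaluate successive powers at the divisors of 358:
284^1 ≡ 284 (mod 359)
284^2 ≡ 240 (mod 359)
284^179 ≡ 358 (mod 359)
284^358 ≡ 1 (mod 359) ✓
Hence ord(284) = 358.

358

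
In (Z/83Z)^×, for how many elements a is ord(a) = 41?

40

φ(83) = 83 − 1 = 82 = 2 · 41.
In a cyclic group of order 82, there are φ(d) elements of order d for each divisor d of 82, and zero for non-divisors.
41 | 82, and φ(41) = 41 − 1 = 40.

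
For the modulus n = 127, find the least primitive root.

φ(127) = 127 − 1 = 126 = 2 · 3^2 · 7.
g is a primitive root iff g^(126/q) ≢ 1 (mod 127) for each prime q ∈ {2, 3, 7}.
g = 2: 2^63 ≡ 1 — hits 1, so not a primitive root.
g = 3: 3^63 ≡ 126; 3^42 ≡ 107; 3^18 ≡ 4 — none is 1, so 3 is a primitive root.
Hence the least primitive root of 127 is 3.

3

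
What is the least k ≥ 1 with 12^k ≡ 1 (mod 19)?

6

By Lagrange's theorem, ord_19(12) divides φ(19) = 19 − 1 = 18 = 2 · 3^2.
Divisors of 18: 1, 2, 3, 6, 9, 18.
Test each divisor d:
12^1 ≡ 12 (mod 19)
12^2 ≡ 11 (mod 19)
12^3 ≡ 18 (mod 19)
12^6 ≡ 1 (mod 19) ✓
Therefore the multiplicative order of 12 modulo 19 is 6.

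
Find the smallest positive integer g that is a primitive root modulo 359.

7

φ(359) = 359 − 1 = 358 = 2 · 179.
Test candidates g = 2, 3, … against the prime factors q ∈ {2, 179} of φ(359): g is a generator iff g^(358/q) ≢ 1 for every such q.
g = 2: 2^179 ≡ 1 — hits 1, so not a primitive root.
g = 3: 3^179 ≡ 1 — hits 1, so not a primitive root.
g = 4: 4^179 ≡ 1 — hits 1, so not a primitive root.
g = 5: 5^179 ≡ 1 — hits 1, so not a primitive root.
g = 6: 6^179 ≡ 1 — hits 1, so not a primitive root.
g = 7: 7^179 ≡ 358; 7^2 ≡ 49 — none is 1, so 7 is a primitive root.
So 7 is the smallest generator of (Z/359Z)^×.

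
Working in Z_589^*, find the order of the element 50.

ord(50) | φ(589) = φ(19·31) = (19−1)·(31−1) = 18·30 = 540 = 2^2 · 3^3 · 5.
Divisors of 540: 1, 2, 3, 4, 5, 6, 9, 10, 12, 15, 18, 20, 27, 30, 36, 45, 54, 60, 90, 108, 135, 180, 270, 540.
Check 50^d mod 589 for each divisor in increasing order:
50^1 ≡ 50
50^2 ≡ 144
50^3 ≡ 132
50^4 ≡ 121
50^5 ≡ 160
50^6 ≡ 343
50^9 ≡ 512
50^10 ≡ 273
50^12 ≡ 438
50^15 ≡ 94
50^18 ≡ 39
50^20 ≡ 315
50^27 ≡ 531
50^30 ≡ 1
Therefore the multiplicative order of 50 modulo 589 is 30.

30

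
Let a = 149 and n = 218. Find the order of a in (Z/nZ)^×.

108

By Lagrange's theorem, ord_218(149) divides φ(218) = φ(2)·φ(109) = 1·108 = 108 = 2^2 · 3^3.
Divisors of 108: 1, 2, 3, 4, 6, 9, 12, 18, 27, 36, 54, 108.
Evaluate successive powers at the divisors of 108:
149^1 ≡ 149
149^2 ≡ 183
149^3 ≡ 17
149^4 ≡ 135
149^6 ≡ 71
149^9 ≡ 117
149^12 ≡ 27
149^18 ≡ 173
149^27 ≡ 185
149^36 ≡ 63
149^54 ≡ 217
149^108 ≡ 1
Hence ord(149) = 108.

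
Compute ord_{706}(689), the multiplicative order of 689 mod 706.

88

By Lagrange's theorem, ord_706(689) divides φ(706) = φ(2)·φ(353) = 1·352 = 352 = 2^5 · 11.
Divisors of 352: 1, 2, 4, 8, 11, 16, 22, 32, 44, 88, 176, 352.
Test each divisor d:
689^1 ≡ 689 (mod 706)
689^2 ≡ 289 (mod 706)
689^4 ≡ 213 (mod 706)
689^8 ≡ 185 (mod 706)
689^11 ≡ 423 (mod 706)
689^16 ≡ 337 (mod 706)
689^22 ≡ 311 (mod 706)
689^32 ≡ 609 (mod 706)
689^44 ≡ 705 (mod 706)
689^88 ≡ 1 (mod 706) ✓
The smallest such exponent is 88, so the order of 689 is 88.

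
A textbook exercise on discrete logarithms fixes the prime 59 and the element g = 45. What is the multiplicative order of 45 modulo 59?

29

By Lagrange's theorem, ord_59(45) divides φ(59) = 59 − 1 = 58 = 2 · 29.
Divisors of 58: 1, 2, 29, 58.
Check 45^d mod 59 for each divisor in increasing order:
45^1 ≡ 45 (mod 59)
45^2 ≡ 19 (mod 59)
45^29 ≡ 1 (mod 59) ✓
Therefore the multiplicative order of 45 modulo 59 is 29.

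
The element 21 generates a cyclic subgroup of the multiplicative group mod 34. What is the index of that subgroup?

4

ord(21) | φ(34) = φ(2)·φ(17) = 1·16 = 16 = 2^4.
Divisors of 16: 1, 2, 4, 8, 16.
Check 21^d mod 34 for each divisor in increasing order:
21^1 ≡ 21 (mod 34)
21^2 ≡ 33 (mod 34)
21^4 ≡ 1 (mod 34) ✓
Thus |⟨21⟩| = ord(21) = 4.
The index is φ(34) / ord(21) = 16 / 4 = 4.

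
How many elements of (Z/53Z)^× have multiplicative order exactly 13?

12

φ(53) = 53 − 1 = 52 = 2^2 · 13.
In a cyclic group of order 52, there are φ(d) elements of order d for each divisor d of 52, and zero for non-divisors.
13 | 52, and φ(13) = 13 − 1 = 12.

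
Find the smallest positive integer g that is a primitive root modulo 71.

7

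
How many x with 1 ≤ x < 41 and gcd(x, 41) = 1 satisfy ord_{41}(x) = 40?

16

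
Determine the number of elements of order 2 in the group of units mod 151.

1

φ(151) = 151 − 1 = 150 = 2 · 3 · 5^2.
Since (Z/151Z)^× is cyclic of order 150, the number of elements of order d is φ(d) when d | 150 and 0 otherwise.
2 | 150, and φ(2) = 2 − 1 = 1.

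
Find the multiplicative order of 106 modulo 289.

68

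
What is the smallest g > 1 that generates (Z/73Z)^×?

5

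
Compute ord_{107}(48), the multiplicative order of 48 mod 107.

Since 48 ∈ (Z/107Z)^×, its order divides φ(107) = 107 − 1 = 106 = 2 · 53.
Divisors of 106: 1, 2, 53, 106.
Compute 48^d (mod 107) for the divisors d until we hit 1:
48^1 ≡ 48 (mod 107)
48^2 ≡ 57 (mod 107)
48^53 ≡ 1 (mod 107) ✓
Therefore the multiplicative order of 48 modulo 107 is 53.

53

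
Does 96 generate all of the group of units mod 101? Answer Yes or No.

No

φ(101) = 101 − 1 = 100 = 2^2 · 5^2.
Test 96^(100/q) mod 101 for each prime factor q of 100:
96^50 ≡ 1 (mod 101)  [q = 2: ≡ 1 ✗]
96^20 ≡ 84 (mod 101)  [q = 5: ≢ 1 ✓]
Since 96^50 ≡ 1, the order of 96 divides 50 < 100, so 96 is not a primitive root.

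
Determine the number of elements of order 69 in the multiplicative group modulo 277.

φ(277) = 277 − 1 = 276 = 2^2 · 3 · 23.
Since (Z/277Z)^× is cyclic of order 276, the number of elements of order d is φ(d) when d | 276 and 0 otherwise.
69 = 3 · 23 divides 276, and φ(69) = 44.

44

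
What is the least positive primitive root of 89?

φ(89) = 89 − 1 = 88 = 2^3 · 11.
g is a primitive root iff g^(88/q) ≢ 1 (mod 89) for each prime q ∈ {2, 11}.
g = 2: 2^44 ≡ 1 — hits 1, so not a primitive root.
g = 3: 3^44 ≡ 88; 3^8 ≡ 64 — none is 1, so 3 is a primitive root.
Hence the least primitive root of 89 is 3.

3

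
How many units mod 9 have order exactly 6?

φ(9) = φ(3^2) = 3·(3−1) = 6 = 2 · 3.
In a cyclic group of order 6, there are φ(d) elements of order d for each divisor d of 6, and zero for non-divisors.
6 = 2 · 3 divides 6, and φ(6) = 2.

2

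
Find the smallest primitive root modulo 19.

φ(19) = 19 − 1 = 18 = 2 · 3^2.
Test candidates g = 2, 3, … against the prime factors q ∈ {2, 3} of φ(19): g is a generator iff g^(18/q) ≢ 1 for every such q.
g = 2: 2^9 ≡ 18; 2^6 ≡ 7 — none is 1, so 2 is a primitive root.
Hence the least primitive root of 19 is 2.

2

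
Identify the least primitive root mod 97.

5

φ(97) = 97 − 1 = 96 = 2^5 · 3.
g is a primitive root iff g^(96/q) ≢ 1 (mod 97) for each prime q ∈ {2, 3}.
g = 2: 2^48 ≡ 1 — hits 1, so not a primitive root.
g = 3: 3^48 ≡ 1 — hits 1, so not a primitive root.
g = 4: 4^48 ≡ 1 — hits 1, so not a primitive root.
g = 5: 5^48 ≡ 96; 5^32 ≡ 35 — none is 1, so 5 is a primitive root.
Hence the least primitive root of 97 is 5.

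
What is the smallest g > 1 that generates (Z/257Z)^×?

3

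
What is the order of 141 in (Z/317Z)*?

158

ord(141) | φ(317) = 317 − 1 = 316 = 2^2 · 79.
Divisors of 316: 1, 2, 4, 79, 158, 316.
Test each divisor d:
141^1 ≡ 141 (mod 317)
141^2 ≡ 227 (mod 317)
141^4 ≡ 175 (mod 317)
141^79 ≡ 316 (mod 317)
141^158 ≡ 1 (mod 317) ✓
So ord_317(141) = 158.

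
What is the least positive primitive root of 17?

3

φ(17) = 17 − 1 = 16 = 2^4.
Test candidates g = 2, 3, … against the prime factors q ∈ {2} of φ(17): g is a generator iff g^(16/q) ≢ 1 for every such q.
g = 2: 2^8 ≡ 1 — hits 1, so not a primitive root.
g = 3: 3^8 ≡ 16 — none is 1, so 3 is a primitive root.
The smallest primitive root modulo 17 is 3.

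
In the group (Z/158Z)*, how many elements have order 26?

φ(158) = φ(2)·φ(79) = 1·78 = 78 = 2 · 3 · 13.
(Z/158Z)^× is cyclic (|G| = 78); a cyclic group of order m has exactly φ(d) elements of each order d | m, and none otherwise.
26 = 2 · 13 divides 78, and φ(26) = 12.

12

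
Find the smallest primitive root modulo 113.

3

φ(113) = 113 − 1 = 112 = 2^4 · 7.
Test candidates g = 2, 3, … against the prime factors q ∈ {2, 7} of φ(113): g is a generator iff g^(112/q) ≢ 1 for every such q.
g = 2: 2^56 ≡ 1 — hits 1, so not a primitive root.
g = 3: 3^56 ≡ 112; 3^16 ≡ 49 — none is 1, so 3 is a primitive root.
So 3 is the smallest generator of (Z/113Z)^×.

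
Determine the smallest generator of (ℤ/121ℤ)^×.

φ(121) = φ(11^2) = 11·(11−1) = 110 = 2 · 5 · 11.
g is a primitive root iff g^(110/q) ≢ 1 (mod 121) for each prime q ∈ {2, 5, 11}.
g = 2: 2^55 ≡ 120; 2^22 ≡ 81; 2^10 ≡ 56 — none is 1, so 2 is a primitive root.
The smallest primitive root modulo 121 is 2.

2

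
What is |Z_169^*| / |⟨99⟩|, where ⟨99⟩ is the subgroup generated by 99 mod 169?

39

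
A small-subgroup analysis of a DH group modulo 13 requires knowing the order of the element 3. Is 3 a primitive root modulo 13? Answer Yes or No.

φ(13) = 13 − 1 = 12 = 2^2 · 3.
3 is a primitive root mod 13 iff 3^(φ(13)/q) ≢ 1 for every prime q | φ(13), i.e. q ∈ {2, 3}.
3^6 ≡ 1 (mod 13)  [q = 2: ≡ 1 ✗]
3^4 ≡ 3 (mod 13)  [q = 3: ≢ 1 ✓]
3^6 ≡ 1 shows ord(3) | 6, strictly less than φ(13); not a primitive root.

No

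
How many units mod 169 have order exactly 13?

12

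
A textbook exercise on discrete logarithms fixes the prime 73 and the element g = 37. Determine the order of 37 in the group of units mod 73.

The order of 37 must divide φ(73) = 73 − 1 = 72 = 2^3 · 3^2.
Divisors of 72: 1, 2, 3, 4, 6, 8, 9, 12, 18, 24, 36, 72.
Test each divisor d:
37^1 ≡ 37 (mod 73)
37^2 ≡ 55 (mod 73)
37^3 ≡ 64 (mod 73)
37^4 ≡ 32 (mod 73)
37^6 ≡ 8 (mod 73)
37^8 ≡ 2 (mod 73)
37^9 ≡ 1 (mod 73) ✓
Therefore the multiplicative order of 37 modulo 73 is 9.

9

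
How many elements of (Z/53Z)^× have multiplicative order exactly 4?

2

φ(53) = 53 − 1 = 52 = 2^2 · 13.
In a cyclic group of order 52, there are φ(d) elements of order d for each divisor d of 52, and zero for non-divisors.
4 = 2^2 divides 52, and φ(4) = 2.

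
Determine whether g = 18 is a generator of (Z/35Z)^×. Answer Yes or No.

35 = 5 · 7 is a product of two distinct odd primes, so (Z/35Z)^× ≅ (Z/5Z)^× × (Z/7Z)^× is not cyclic.
No primitive root modulo 35 exists; in particular 18 is not one.

No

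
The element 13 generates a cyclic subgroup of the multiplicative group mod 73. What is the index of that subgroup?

1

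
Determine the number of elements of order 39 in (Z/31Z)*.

φ(31) = 31 − 1 = 30 = 2 · 3 · 5.
Since (Z/31Z)^× is cyclic of order 30, the number of elements of order d is φ(d) when d | 30 and 0 otherwise.
39 does not divide 30, so no element of (Z/31Z)^× has order 39.

0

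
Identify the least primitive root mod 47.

5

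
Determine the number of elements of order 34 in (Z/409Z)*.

16

φ(409) = 409 − 1 = 408 = 2^3 · 3 · 17.
In a cyclic group of order 408, there are φ(d) elements of order d for each divisor d of 408, and zero for non-divisors.
34 = 2 · 17 divides 408, and φ(34) = 16.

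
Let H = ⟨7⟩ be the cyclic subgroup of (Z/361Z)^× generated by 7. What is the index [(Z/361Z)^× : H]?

6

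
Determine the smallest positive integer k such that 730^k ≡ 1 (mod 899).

210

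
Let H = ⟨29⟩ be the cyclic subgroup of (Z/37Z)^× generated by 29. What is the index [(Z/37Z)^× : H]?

3

Since 29 ∈ (Z/37Z)^×, its order divides φ(37) = 37 − 1 = 36 = 2^2 · 3^2.
Divisors of 36: 1, 2, 3, 4, 6, 9, 12, 18, 36.
Compute 29^d (mod 37) for the divisors d until we hit 1:
29^1 ≡ 29 (mod 37)
29^2 ≡ 27 (mod 37)
29^3 ≡ 6 (mod 37)
29^4 ≡ 26 (mod 37)
29^6 ≡ 36 (mod 37)
29^9 ≡ 31 (mod 37)
29^12 ≡ 1 (mod 37) ✓
So ord_37(29) = 12, hence |⟨29⟩| = 12.
The index is φ(37) / ord(29) = 36 / 12 = 3.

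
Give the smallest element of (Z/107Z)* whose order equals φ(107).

2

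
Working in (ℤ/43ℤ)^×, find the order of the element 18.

The order of 18 must divide φ(43) = 43 − 1 = 42 = 2 · 3 · 7.
Divisors of 42: 1, 2, 3, 6, 7, 14, 21, 42.
Evaluate successive powers at the divisors of 42:
18^1 ≡ 18 (mod 43)
18^2 ≡ 23 (mod 43)
18^3 ≡ 27 (mod 43)
18^6 ≡ 41 (mod 43)
18^7 ≡ 7 (mod 43)
18^14 ≡ 6 (mod 43)
18^21 ≡ 42 (mod 43)
18^42 ≡ 1 (mod 43) ✓
The smallest such exponent is 42, so the order of 18 is 42.

42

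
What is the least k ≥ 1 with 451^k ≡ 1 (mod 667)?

154

ord(451) | φ(667) = φ(23·29) = (23−1)·(29−1) = 22·28 = 616 = 2^3 · 7 · 11.
Divisors of 616: 1, 2, 4, 7, 8, 11, 14, 22, 28, 44, 56, 77, 88, 154, 308, 616.
Test each divisor d:
451^1 ≡ 451 (mod 667)
451^2 ≡ 633 (mod 667)
451^4 ≡ 489 (mod 667)
451^7 ≡ 88 (mod 667)
451^8 ≡ 335 (mod 667)
451^11 ≡ 344 (mod 667)
451^14 ≡ 407 (mod 667)
451^22 ≡ 277 (mod 667)
451^28 ≡ 233 (mod 667)
451^44 ≡ 24 (mod 667)
451^56 ≡ 262 (mod 667)
451^77 ≡ 436 (mod 667)
451^88 ≡ 576 (mod 667)
451^154 ≡ 1 (mod 667) ✓
So ord_667(451) = 154.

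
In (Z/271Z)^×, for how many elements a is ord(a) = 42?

0

φ(271) = 271 − 1 = 270 = 2 · 3^3 · 5.
Since (Z/271Z)^× is cyclic of order 270, the number of elements of order d is φ(d) when d | 270 and 0 otherwise.
42 does not divide 270, so no element of (Z/271Z)^× has order 42.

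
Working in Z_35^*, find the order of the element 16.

By Lagrange's theorem, ord_35(16) divides φ(35) = φ(5·7) = (5−1)·(7−1) = 4·6 = 24 = 2^3 · 3.
Divisors of 24: 1, 2, 3, 4, 6, 8, 12, 24.
Test each divisor d:
16^1 ≡ 16
16^2 ≡ 11
16^3 ≡ 1
So ord_35(16) = 3.

3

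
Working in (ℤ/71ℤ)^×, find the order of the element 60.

Since 60 ∈ (Z/71Z)^×, its order divides φ(71) = 71 − 1 = 70 = 2 · 5 · 7.
Divisors of 70: 1, 2, 5, 7, 10, 14, 35, 70.
Test each divisor d:
60^1 ≡ 60
60^2 ≡ 50
60^5 ≡ 48
60^7 ≡ 57
60^10 ≡ 32
60^14 ≡ 54
60^35 ≡ 1
Hence ord(60) = 35.

35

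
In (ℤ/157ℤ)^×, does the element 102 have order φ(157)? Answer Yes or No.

Yes

φ(157) = 157 − 1 = 156 = 2^2 · 3 · 13.
It suffices to check that the order of 102 is not a proper divisor of 156: compute 102^(156/q) for q ∈ {2, 3, 13}.
102^78 ≡ 156 (mod 157)  [q = 2: ≢ 1 ✓]
102^52 ≡ 144 (mod 157)  [q = 3: ≢ 1 ✓]
102^12 ≡ 99 (mod 157)  [q = 13: ≢ 1 ✓]
None equal 1, so ord_157(102) = 156: 102 is a primitive root.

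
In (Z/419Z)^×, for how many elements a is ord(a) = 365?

0

φ(419) = 419 − 1 = 418 = 2 · 11 · 19.
Since (Z/419Z)^× is cyclic of order 418, the number of elements of order d is φ(d) when d | 418 and 0 otherwise.
Here 418 is not a multiple of 365, so there are no elements of order 365.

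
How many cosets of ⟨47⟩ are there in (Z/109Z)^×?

1

Since 47 ∈ (Z/109Z)^×, its order divides φ(109) = 109 − 1 = 108 = 2^2 · 3^3.
Divisors of 108: 1, 2, 3, 4, 6, 9, 12, 18, 27, 36, 54, 108.
Test each divisor d:
47^1 ≡ 47 (mod 109)
47^2 ≡ 29 (mod 109)
47^3 ≡ 55 (mod 109)
47^4 ≡ 78 (mod 109)
47^6 ≡ 82 (mod 109)
47^9 ≡ 41 (mod 109)
47^12 ≡ 75 (mod 109)
47^18 ≡ 46 (mod 109)
47^27 ≡ 33 (mod 109)
47^36 ≡ 45 (mod 109)
47^54 ≡ 108 (mod 109)
47^108 ≡ 1 (mod 109) ✓
Thus |⟨47⟩| = ord(47) = 108.
The index is φ(109) / ord(47) = 108 / 108 = 1.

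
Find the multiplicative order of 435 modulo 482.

40

Since 435 ∈ (Z/482Z)^×, its order divides φ(482) = φ(2)·φ(241) = 1·240 = 240 = 2^4 · 3 · 5.
Divisors of 240: 1, 2, 3, 4, 5, 6, 8, 10, 12, 15, 16, 20, 24, 30, 40, 48, 60, 80, 120, 240.
Test each divisor d:
435^1 ≡ 435 (mod 482)
435^2 ≡ 281 (mod 482)
435^3 ≡ 289 (mod 482)
435^4 ≡ 395 (mod 482)
435^5 ≡ 233 (mod 482)
435^6 ≡ 135 (mod 482)
435^8 ≡ 339 (mod 482)
435^10 ≡ 305 (mod 482)
435^12 ≡ 391 (mod 482)
435^15 ≡ 211 (mod 482)
435^16 ≡ 205 (mod 482)
435^20 ≡ 481 (mod 482)
435^24 ≡ 87 (mod 482)
435^30 ≡ 177 (mod 482)
435^40 ≡ 1 (mod 482) ✓
The smallest such exponent is 40, so the order of 435 is 40.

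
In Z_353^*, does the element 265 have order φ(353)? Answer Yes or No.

No

φ(353) = 353 − 1 = 352 = 2^5 · 11.
It suffices to check that the order of 265 is not a proper divisor of 352: compute 265^(352/q) for q ∈ {2, 11}.
265^176 ≡ 1 (mod 353)  [q = 2: ≡ 1 ✗]
265^32 ≡ 185 (mod 353)  [q = 11: ≢ 1 ✓]
Since 265^176 ≡ 1, the order of 265 divides 176 < 352, so 265 is not a primitive root.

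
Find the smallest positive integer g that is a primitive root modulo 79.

3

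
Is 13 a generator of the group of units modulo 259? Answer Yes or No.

No

259 = 7 · 37 is a product of two distinct odd primes, so (Z/259Z)^× ≅ (Z/7Z)^× × (Z/37Z)^× is not cyclic.
No primitive root modulo 259 exists; in particular 13 is not one.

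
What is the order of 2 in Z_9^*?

6

By Lagrange's theorem, ord_9(2) divides φ(9) = φ(3^2) = 3·(3−1) = 6 = 2 · 3.
Divisors of 6: 1, 2, 3, 6.
Compute 2^d (mod 9) for the divisors d until we hit 1:
2^1 ≡ 2
2^2 ≡ 4
2^3 ≡ 8
2^6 ≡ 1
So ord_9(2) = 6.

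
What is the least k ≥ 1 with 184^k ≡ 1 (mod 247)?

36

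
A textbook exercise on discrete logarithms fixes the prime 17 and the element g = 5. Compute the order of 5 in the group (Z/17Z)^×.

16

By Lagrange's theorem, ord_17(5) divides φ(17) = 17 − 1 = 16 = 2^4.
Divisors of 16: 1, 2, 4, 8, 16.
Compute 5^d (mod 17) for the divisors d until we hit 1:
5^1 ≡ 5
5^2 ≡ 8
5^4 ≡ 13
5^8 ≡ 16
5^16 ≡ 1
So ord_17(5) = 16.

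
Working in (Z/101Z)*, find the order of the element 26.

100

The order of 26 must divide φ(101) = 101 − 1 = 100 = 2^2 · 5^2.
Divisors of 100: 1, 2, 4, 5, 10, 20, 25, 50, 100.
Evaluate successive powers at the divisors of 100:
26^1 ≡ 26 (mod 101)
26^2 ≡ 70 (mod 101)
26^4 ≡ 52 (mod 101)
26^5 ≡ 39 (mod 101)
26^10 ≡ 6 (mod 101)
26^20 ≡ 36 (mod 101)
26^25 ≡ 91 (mod 101)
26^50 ≡ 100 (mod 101)
26^100 ≡ 1 (mod 101) ✓
Therefore the multiplicative order of 26 modulo 101 is 100.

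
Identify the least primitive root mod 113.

3

φ(113) = 113 − 1 = 112 = 2^4 · 7.
g is a primitive root iff g^(112/q) ≢ 1 (mod 113) for each prime q ∈ {2, 7}.
g = 2: 2^56 ≡ 1 — hits 1, so not a primitive root.
g = 3: 3^56 ≡ 112; 3^16 ≡ 49 — none is 1, so 3 is a primitive root.
The smallest primitive root modulo 113 is 3.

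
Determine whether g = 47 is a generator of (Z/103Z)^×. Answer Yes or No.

No

φ(103) = 103 − 1 = 102 = 2 · 3 · 17.
An element g generates (Z/103Z)^× iff g^(102/q) ≢ 1 (mod 103) for each prime q ∈ {2, 3, 17}.
47^51 ≡ 102 (mod 103)  [q = 2: ≢ 1 ✓]
47^34 ≡ 56 (mod 103)  [q = 3: ≢ 1 ✓]
47^6 ≡ 1 (mod 103)  [q = 17: ≡ 1 ✗]
The check at q = 17 fails, so 47 generates a proper subgroup.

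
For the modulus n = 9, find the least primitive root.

2

φ(9) = φ(3^2) = 3·(3−1) = 6 = 2 · 3.
Test candidates g = 2, 3, … against the prime factors q ∈ {2, 3} of φ(9): g is a generator iff g^(6/q) ≢ 1 for every such q.
g = 2: 2^3 ≡ 8; 2^2 ≡ 4 — none is 1, so 2 is a primitive root.
Hence the least primitive root of 9 is 2.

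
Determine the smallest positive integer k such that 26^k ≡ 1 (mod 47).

ord(26) | φ(47) = 47 − 1 = 46 = 2 · 23.
Divisors of 46: 1, 2, 23, 46.
Test each divisor d:
26^1 ≡ 26 (mod 47)
26^2 ≡ 18 (mod 47)
26^23 ≡ 46 (mod 47)
26^46 ≡ 1 (mod 47) ✓
Hence ord(26) = 46.

46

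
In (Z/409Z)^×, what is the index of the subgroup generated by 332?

4

The order of 332 must divide φ(409) = 409 − 1 = 408 = 2^3 · 3 · 17.
Divisors of 408: 1, 2, 3, 4, 6, 8, 12, 17, 24, 34, 51, 68, 102, 136, 204, 408.
Evaluate successive powers at the divisors of 408:
332^1 ≡ 332
332^2 ≡ 203
332^3 ≡ 320
332^4 ≡ 309
332^6 ≡ 150
332^8 ≡ 184
332^12 ≡ 5
332^17 ≡ 54
332^24 ≡ 25
332^34 ≡ 53
332^51 ≡ 408
332^68 ≡ 355
332^102 ≡ 1
The order of 332 is 102, so the subgroup it generates has 102 elements.
[(Z/409Z)^× : ⟨332⟩] = 408/102 = 4.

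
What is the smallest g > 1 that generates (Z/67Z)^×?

φ(67) = 67 − 1 = 66 = 2 · 3 · 11.
Test candidates g = 2, 3, … against the prime factors q ∈ {2, 3, 11} of φ(67): g is a generator iff g^(66/q) ≢ 1 for every such q.
g = 2: 2^33 ≡ 66; 2^22 ≡ 37; 2^6 ≡ 64 — none is 1, so 2 is a primitive root.
So 2 is the smallest generator of (Z/67Z)^×.

2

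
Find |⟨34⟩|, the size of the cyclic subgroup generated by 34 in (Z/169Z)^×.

52

By Lagrange's theorem, ord_169(34) divides φ(169) = φ(13^2) = 13·(13−1) = 156 = 2^2 · 3 · 13.
Divisors of 156: 1, 2, 3, 4, 6, 12, 13, 26, 39, 52, 78, 156.
Test each divisor d:
34^1 ≡ 34 (mod 169)
34^2 ≡ 142 (mod 169)
34^3 ≡ 96 (mod 169)
34^4 ≡ 53 (mod 169)
34^6 ≡ 90 (mod 169)
34^12 ≡ 157 (mod 169)
34^13 ≡ 99 (mod 169)
34^26 ≡ 168 (mod 169)
34^39 ≡ 70 (mod 169)
34^52 ≡ 1 (mod 169) ✓
The smallest such exponent is 52, so the order of 34 is 52.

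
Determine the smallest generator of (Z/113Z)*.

3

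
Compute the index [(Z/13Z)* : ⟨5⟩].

Since 5 ∈ (Z/13Z)^×, its order divides φ(13) = 13 − 1 = 12 = 2^2 · 3.
Divisors of 12: 1, 2, 3, 4, 6, 12.
Compute 5^d (mod 13) for the divisors d until we hit 1:
5^1 ≡ 5
5^2 ≡ 12
5^3 ≡ 8
5^4 ≡ 1
The order of 5 is 4, so the subgroup it generates has 4 elements.
The index is φ(13) / ord(5) = 12 / 4 = 3.

3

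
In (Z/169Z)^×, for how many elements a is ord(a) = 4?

φ(169) = φ(13^2) = 13·(13−1) = 156 = 2^2 · 3 · 13.
In a cyclic group of order 156, there are φ(d) elements of order d for each divisor d of 156, and zero for non-divisors.
4 = 2^2 divides 156, and φ(4) = 2.

2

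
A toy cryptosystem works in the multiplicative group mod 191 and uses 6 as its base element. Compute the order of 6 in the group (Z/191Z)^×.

19

ord(6) | φ(191) = 191 − 1 = 190 = 2 · 5 · 19.
Divisors of 190: 1, 2, 5, 10, 19, 38, 95, 190.
Test each divisor d:
6^1 ≡ 6
6^2 ≡ 36
6^5 ≡ 136
6^10 ≡ 160
6^19 ≡ 1
Hence ord(6) = 19.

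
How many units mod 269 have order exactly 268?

132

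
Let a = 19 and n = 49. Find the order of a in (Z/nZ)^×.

6

ord(19) | φ(49) = φ(7^2) = 7·(7−1) = 42 = 2 · 3 · 7.
Divisors of 42: 1, 2, 3, 6, 7, 14, 21, 42.
Check 19^d mod 49 for each divisor in increasing order:
19^1 ≡ 19 (mod 49)
19^2 ≡ 18 (mod 49)
19^3 ≡ 48 (mod 49)
19^6 ≡ 1 (mod 49) ✓
Hence ord(19) = 6.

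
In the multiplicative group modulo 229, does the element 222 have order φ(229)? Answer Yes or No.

Yes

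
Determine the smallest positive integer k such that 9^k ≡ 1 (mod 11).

5

ord(9) | φ(11) = 11 − 1 = 10 = 2 · 5.
Divisors of 10: 1, 2, 5, 10.
Check 9^d mod 11 for each divisor in increasing order:
9^1 ≡ 9
9^2 ≡ 4
9^5 ≡ 1
So ord_11(9) = 5.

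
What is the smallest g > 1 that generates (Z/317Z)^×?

2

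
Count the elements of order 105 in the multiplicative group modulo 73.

0

φ(73) = 73 − 1 = 72 = 2^3 · 3^2.
In a cyclic group of order 72, there are φ(d) elements of order d for each divisor d of 72, and zero for non-divisors.
105 does not divide 72, so no element of (Z/73Z)^× has order 105.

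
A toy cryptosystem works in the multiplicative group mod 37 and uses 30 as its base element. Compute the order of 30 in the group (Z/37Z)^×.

The order of 30 must divide φ(37) = 37 − 1 = 36 = 2^2 · 3^2.
Divisors of 36: 1, 2, 3, 4, 6, 9, 12, 18, 36.
Test each divisor d:
30^1 ≡ 30
30^2 ≡ 12
30^3 ≡ 27
30^4 ≡ 33
30^6 ≡ 26
30^9 ≡ 36
30^12 ≡ 10
30^18 ≡ 1
So ord_37(30) = 18.

18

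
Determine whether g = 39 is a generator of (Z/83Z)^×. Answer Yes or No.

Yes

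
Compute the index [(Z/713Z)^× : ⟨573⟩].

6

Since 573 ∈ (Z/713Z)^×, its order divides φ(713) = φ(23·31) = (23−1)·(31−1) = 22·30 = 660 = 2^2 · 3 · 5 · 11.
Divisors of 660: 1, 2, 3, 4, 5, 6, 10, 11, 12, 15, 20, 22, 30, 33, 44, 55, 60, 66, 110, 132, 165, 220, 330, 660.
Check 573^d mod 713 for each divisor in increasing order:
573^1 ≡ 573
573^2 ≡ 349
573^3 ≡ 337
573^4 ≡ 591
573^5 ≡ 681
573^6 ≡ 202
573^10 ≡ 311
573^11 ≡ 666
573^12 ≡ 163
573^15 ≡ 30
573^20 ≡ 466
573^22 ≡ 70
573^30 ≡ 187
573^33 ≡ 275
573^44 ≡ 622
573^55 ≡ 712
573^60 ≡ 32
573^66 ≡ 47
573^110 ≡ 1
The order of 573 is 110, so the subgroup it generates has 110 elements.
Index = |(Z/713Z)^×| / |⟨573⟩| = 660 / 110 = 6.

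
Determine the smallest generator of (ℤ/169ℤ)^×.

φ(169) = φ(13^2) = 13·(13−1) = 156 = 2^2 · 3 · 13.
Test candidates g = 2, 3, … against the prime factors q ∈ {2, 3, 13} of φ(169): g is a generator iff g^(156/q) ≢ 1 for every such q.
g = 2: 2^78 ≡ 168; 2^52 ≡ 146; 2^12 ≡ 40 — none is 1, so 2 is a primitive root.
Hence the least primitive root of 169 is 2.

2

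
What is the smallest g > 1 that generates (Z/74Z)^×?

φ(74) = φ(2)·φ(37) = 1·36 = 36 = 2^2 · 3^2.
g is a primitive root iff g^(36/q) ≢ 1 (mod 74) for each prime q ∈ {2, 3}.
g = 2: gcd(2, 74) = 2 > 1, not a unit — skip.
g = 3: 3^18 ≡ 1 — hits 1, so not a primitive root.
g = 4: gcd(4, 74) = 2 > 1, not a unit — skip.
g = 5: 5^18 ≡ 73; 5^12 ≡ 47 — none is 1, so 5 is a primitive root.
Hence the least primitive root of 74 is 5.

5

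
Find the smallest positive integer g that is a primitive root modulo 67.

φ(67) = 67 − 1 = 66 = 2 · 3 · 11.
g is a primitive root iff g^(66/q) ≢ 1 (mod 67) for each prime q ∈ {2, 3, 11}.
g = 2: 2^33 ≡ 66; 2^22 ≡ 37; 2^6 ≡ 64 — none is 1, so 2 is a primitive root.
The smallest primitive root modulo 67 is 2.

2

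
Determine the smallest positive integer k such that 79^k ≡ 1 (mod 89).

The order of 79 must divide φ(89) = 89 − 1 = 88 = 2^3 · 11.
Divisors of 88: 1, 2, 4, 8, 11, 22, 44, 88.
Check 79^d mod 89 for each divisor in increasing order:
79^1 ≡ 79 (mod 89)
79^2 ≡ 11 (mod 89)
79^4 ≡ 32 (mod 89)
79^8 ≡ 45 (mod 89)
79^11 ≡ 34 (mod 89)
79^22 ≡ 88 (mod 89)
79^44 ≡ 1 (mod 89) ✓
Therefore the multiplicative order of 79 modulo 89 is 44.

44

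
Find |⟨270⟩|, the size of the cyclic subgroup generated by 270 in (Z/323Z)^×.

By Lagrange's theorem, ord_323(270) divides φ(323) = φ(17·19) = (17−1)·(19−1) = 16·18 = 288 = 2^5 · 3^2.
Divisors of 288: 1, 2, 3, 4, 6, 8, 9, 12, 16, 18, 24, 32, 36, 48, 72, 96, 144, 288.
Check 270^d mod 323 for each divisor in increasing order:
270^1 ≡ 270 (mod 323)
270^2 ≡ 225 (mod 323)
270^3 ≡ 26 (mod 323)
270^4 ≡ 237 (mod 323)
270^6 ≡ 30 (mod 323)
270^8 ≡ 290 (mod 323)
270^9 ≡ 134 (mod 323)
270^12 ≡ 254 (mod 323)
270^16 ≡ 120 (mod 323)
270^18 ≡ 191 (mod 323)
270^24 ≡ 239 (mod 323)
270^32 ≡ 188 (mod 323)
270^36 ≡ 305 (mod 323)
270^48 ≡ 273 (mod 323)
270^72 ≡ 1 (mod 323) ✓
The smallest such exponent is 72, so the order of 270 is 72.

72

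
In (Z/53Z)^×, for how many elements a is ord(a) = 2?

φ(53) = 53 − 1 = 52 = 2^2 · 13.
Since (Z/53Z)^× is cyclic of order 52, the number of elements of order d is φ(d) when d | 52 and 0 otherwise.
2 | 52, and φ(2) = 2 − 1 = 1.

1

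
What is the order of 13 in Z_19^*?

By Lagrange's theorem, ord_19(13) divides φ(19) = 19 − 1 = 18 = 2 · 3^2.
Divisors of 18: 1, 2, 3, 6, 9, 18.
Test each divisor d:
13^1 ≡ 13 (mod 19)
13^2 ≡ 17 (mod 19)
13^3 ≡ 12 (mod 19)
13^6 ≡ 11 (mod 19)
13^9 ≡ 18 (mod 19)
13^18 ≡ 1 (mod 19) ✓
So ord_19(13) = 18.

18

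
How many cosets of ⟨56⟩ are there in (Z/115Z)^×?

4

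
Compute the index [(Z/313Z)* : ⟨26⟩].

Since 26 ∈ (Z/313Z)^×, its order divides φ(313) = 313 − 1 = 312 = 2^3 · 3 · 13.
Divisors of 312: 1, 2, 3, 4, 6, 8, 12, 13, 24, 26, 39, 52, 78, 104, 156, 312.
Compute 26^d (mod 313) for the divisors d until we hit 1:
26^1 ≡ 26 (mod 313)
26^2 ≡ 50 (mod 313)
26^3 ≡ 48 (mod 313)
26^4 ≡ 309 (mod 313)
26^6 ≡ 113 (mod 313)
26^8 ≡ 16 (mod 313)
26^12 ≡ 249 (mod 313)
26^13 ≡ 214 (mod 313)
26^24 ≡ 27 (mod 313)
26^26 ≡ 98 (mod 313)
26^39 ≡ 1 (mod 313) ✓
The order of 26 is 39, so the subgroup it generates has 39 elements.
Index = |(Z/313Z)^×| / |⟨26⟩| = 312 / 39 = 8.

8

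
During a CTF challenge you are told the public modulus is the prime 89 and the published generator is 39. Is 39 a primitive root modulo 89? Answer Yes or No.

No

φ(89) = 89 − 1 = 88 = 2^3 · 11.
It suffices to check that the order of 39 is not a proper divisor of 88: compute 39^(88/q) for q ∈ {2, 11}.
39^44 ≡ 1 (mod 89)  [q = 2: ≡ 1 ✗]
39^8 ≡ 2 (mod 89)  [q = 11: ≢ 1 ✓]
Since 39^44 ≡ 1, the order of 39 divides 44 < 88, so 39 is not a primitive root.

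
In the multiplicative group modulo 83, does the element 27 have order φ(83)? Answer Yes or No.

No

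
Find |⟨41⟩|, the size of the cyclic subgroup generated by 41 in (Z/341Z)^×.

30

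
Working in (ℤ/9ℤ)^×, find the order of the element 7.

By Lagrange's theorem, ord_9(7) divides φ(9) = φ(3^2) = 3·(3−1) = 6 = 2 · 3.
Divisors of 6: 1, 2, 3, 6.
Evaluate successive powers at the divisors of 6:
7^1 ≡ 7 (mod 9)
7^2 ≡ 4 (mod 9)
7^3 ≡ 1 (mod 9) ✓
So ord_9(7) = 3.

3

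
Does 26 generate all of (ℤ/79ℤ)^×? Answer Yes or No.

φ(79) = 79 − 1 = 78 = 2 · 3 · 13.
It suffices to check that the order of 26 is not a proper divisor of 78: compute 26^(78/q) for q ∈ {2, 3, 13}.
26^39 ≡ 1 (mod 79)  [q = 2: ≡ 1 ✗]
26^26 ≡ 55 (mod 79)  [q = 3: ≢ 1 ✓]
26^6 ≡ 22 (mod 79)  [q = 13: ≢ 1 ✓]
26^39 ≡ 1 shows ord(26) | 39, strictly less than φ(79); not a primitive root.

No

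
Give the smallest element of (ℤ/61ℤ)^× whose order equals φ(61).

φ(61) = 61 − 1 = 60 = 2^2 · 3 · 5.
g is a primitive root iff g^(60/q) ≢ 1 (mod 61) for each prime q ∈ {2, 3, 5}.
g = 2: 2^30 ≡ 60; 2^20 ≡ 47; 2^12 ≡ 9 — none is 1, so 2 is a primitive root.
Hence the least primitive root of 61 is 2.

2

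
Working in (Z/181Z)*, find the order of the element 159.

20

The order of 159 must divide φ(181) = 181 − 1 = 180 = 2^2 · 3^2 · 5.
Divisors of 180: 1, 2, 3, 4, 5, 6, 9, 10, 12, 15, 18, 20, 30, 36, 45, 60, 90, 180.
Evaluate successive powers at the divisors of 180:
159^1 ≡ 159 (mod 181)
159^2 ≡ 122 (mod 181)
159^3 ≡ 31 (mod 181)
159^4 ≡ 42 (mod 181)
159^5 ≡ 162 (mod 181)
159^6 ≡ 56 (mod 181)
159^9 ≡ 107 (mod 181)
159^10 ≡ 180 (mod 181)
159^12 ≡ 59 (mod 181)
159^15 ≡ 19 (mod 181)
159^18 ≡ 46 (mod 181)
159^20 ≡ 1 (mod 181) ✓
The smallest such exponent is 20, so the order of 159 is 20.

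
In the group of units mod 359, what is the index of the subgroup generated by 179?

1

By Lagrange's theorem, ord_359(179) divides φ(359) = 359 − 1 = 358 = 2 · 179.
Divisors of 358: 1, 2, 179, 358.
Compute 179^d (mod 359) for the divisors d until we hit 1:
179^1 ≡ 179 (mod 359)
179^2 ≡ 90 (mod 359)
179^179 ≡ 358 (mod 359)
179^358 ≡ 1 (mod 359) ✓
So ord_359(179) = 358, hence |⟨179⟩| = 358.
[(Z/359Z)^× : ⟨179⟩] = 358/358 = 1.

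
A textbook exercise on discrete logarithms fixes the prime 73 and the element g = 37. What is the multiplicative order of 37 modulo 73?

The order of 37 must divide φ(73) = 73 − 1 = 72 = 2^3 · 3^2.
Divisors of 72: 1, 2, 3, 4, 6, 8, 9, 12, 18, 24, 36, 72.
Compute 37^d (mod 73) for the divisors d until we hit 1:
37^1 ≡ 37 (mod 73)
37^2 ≡ 55 (mod 73)
37^3 ≡ 64 (mod 73)
37^4 ≡ 32 (mod 73)
37^6 ≡ 8 (mod 73)
37^8 ≡ 2 (mod 73)
37^9 ≡ 1 (mod 73) ✓
Therefore the multiplicative order of 37 modulo 73 is 9.

9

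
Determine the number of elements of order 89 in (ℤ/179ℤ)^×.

88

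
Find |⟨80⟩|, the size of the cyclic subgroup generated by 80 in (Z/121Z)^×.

ord(80) | φ(121) = φ(11^2) = 11·(11−1) = 110 = 2 · 5 · 11.
Divisors of 110: 1, 2, 5, 10, 11, 22, 55, 110.
Evaluate successive powers at the divisors of 110:
80^1 ≡ 80 (mod 121)
80^2 ≡ 108 (mod 121)
80^5 ≡ 89 (mod 121)
80^10 ≡ 56 (mod 121)
80^11 ≡ 3 (mod 121)
80^22 ≡ 9 (mod 121)
80^55 ≡ 1 (mod 121) ✓
Therefore the multiplicative order of 80 modulo 121 is 55.

55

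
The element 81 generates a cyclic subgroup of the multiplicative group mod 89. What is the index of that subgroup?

The order of 81 must divide φ(89) = 89 − 1 = 88 = 2^3 · 11.
Divisors of 88: 1, 2, 4, 8, 11, 22, 44, 88.
Compute 81^d (mod 89) for the divisors d until we hit 1:
81^1 ≡ 81
81^2 ≡ 64
81^4 ≡ 2
81^8 ≡ 4
81^11 ≡ 88
81^22 ≡ 1
So ord_89(81) = 22, hence |⟨81⟩| = 22.
The index is φ(89) / ord(81) = 88 / 22 = 4.

4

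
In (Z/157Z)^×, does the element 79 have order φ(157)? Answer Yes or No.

No

φ(157) = 157 − 1 = 156 = 2^2 · 3 · 13.
An element g generates (Z/157Z)^× iff g^(156/q) ≢ 1 (mod 157) for each prime q ∈ {2, 3, 13}.
79^78 ≡ 156 (mod 157)  [q = 2: ≢ 1 ✓]
79^52 ≡ 1 (mod 157)  [q = 3: ≡ 1 ✗]
79^12 ≡ 101 (mod 157)  [q = 13: ≢ 1 ✓]
The check at q = 3 fails, so 79 generates a proper subgroup.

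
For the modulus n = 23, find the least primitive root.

φ(23) = 23 − 1 = 22 = 2 · 11.
Test candidates g = 2, 3, … against the prime factors q ∈ {2, 11} of φ(23): g is a generator iff g^(22/q) ≢ 1 for every such q.
g = 2: 2^11 ≡ 1 — hits 1, so not a primitive root.
g = 3: 3^11 ≡ 1 — hits 1, so not a primitive root.
g = 4: 4^11 ≡ 1 — hits 1, so not a primitive root.
g = 5: 5^11 ≡ 22; 5^2 ≡ 2 — none is 1, so 5 is a primitive root.
So 5 is the smallest generator of (Z/23Z)^×.

5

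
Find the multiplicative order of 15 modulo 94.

ord(15) | φ(94) = φ(2)·φ(47) = 1·46 = 46 = 2 · 23.
Divisors of 46: 1, 2, 23, 46.
Test each divisor d:
15^1 ≡ 15
15^2 ≡ 37
15^23 ≡ 93
15^46 ≡ 1
Therefore the multiplicative order of 15 modulo 94 is 46.

46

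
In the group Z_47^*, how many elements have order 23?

22

φ(47) = 47 − 1 = 46 = 2 · 23.
In a cyclic group of order 46, there are φ(d) elements of order d for each divisor d of 46, and zero for non-divisors.
23 | 46, and φ(23) = 23 − 1 = 22.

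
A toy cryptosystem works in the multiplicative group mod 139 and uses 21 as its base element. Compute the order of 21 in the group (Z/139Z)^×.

ord(21) | φ(139) = 139 − 1 = 138 = 2 · 3 · 23.
Divisors of 138: 1, 2, 3, 6, 23, 46, 69, 138.
Compute 21^d (mod 139) for the divisors d until we hit 1:
21^1 ≡ 21 (mod 139)
21^2 ≡ 24 (mod 139)
21^3 ≡ 87 (mod 139)
21^6 ≡ 63 (mod 139)
21^23 ≡ 97 (mod 139)
21^46 ≡ 96 (mod 139)
21^69 ≡ 138 (mod 139)
21^138 ≡ 1 (mod 139) ✓
Hence ord(21) = 138.

138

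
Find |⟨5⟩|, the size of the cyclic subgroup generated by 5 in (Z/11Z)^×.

5

The order of 5 must divide φ(11) = 11 − 1 = 10 = 2 · 5.
Divisors of 10: 1, 2, 5, 10.
Evaluate successive powers at the divisors of 10:
5^1 ≡ 5 (mod 11)
5^2 ≡ 3 (mod 11)
5^5 ≡ 1 (mod 11) ✓
Hence ord(5) = 5.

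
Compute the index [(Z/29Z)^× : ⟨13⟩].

2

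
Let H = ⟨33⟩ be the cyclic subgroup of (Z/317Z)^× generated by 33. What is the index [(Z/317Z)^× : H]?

1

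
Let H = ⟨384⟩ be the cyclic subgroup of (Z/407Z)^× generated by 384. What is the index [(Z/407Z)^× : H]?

30

The order of 384 must divide φ(407) = φ(11·37) = (11−1)·(37−1) = 10·36 = 360 = 2^3 · 3^2 · 5.
Divisors of 360: 1, 2, 3, 4, 5, 6, 8, 9, 10, 12, 15, 18, 20, 24, 30, 36, 40, 45, 60, 72, 90, 120, 180, 360.
Test each divisor d:
384^1 ≡ 384 (mod 407)
384^2 ≡ 122 (mod 407)
384^3 ≡ 43 (mod 407)
384^4 ≡ 232 (mod 407)
384^5 ≡ 362 (mod 407)
384^6 ≡ 221 (mod 407)
384^8 ≡ 100 (mod 407)
384^9 ≡ 142 (mod 407)
384^10 ≡ 397 (mod 407)
384^12 ≡ 1 (mod 407) ✓
The order of 384 is 12, so the subgroup it generates has 12 elements.
Index = |(Z/407Z)^×| / |⟨384⟩| = 360 / 12 = 30.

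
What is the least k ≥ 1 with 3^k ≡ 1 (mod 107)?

Since 3 ∈ (Z/107Z)^×, its order divides φ(107) = 107 − 1 = 106 = 2 · 53.
Divisors of 106: 1, 2, 53, 106.
Check 3^d mod 107 for each divisor in increasing order:
3^1 ≡ 3
3^2 ≡ 9
3^53 ≡ 1
Hence ord(3) = 53.

53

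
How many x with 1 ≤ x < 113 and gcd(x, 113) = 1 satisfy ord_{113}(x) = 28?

12

φ(113) = 113 − 1 = 112 = 2^4 · 7.
(Z/113Z)^× is cyclic (|G| = 112); a cyclic group of order m has exactly φ(d) elements of each order d | m, and none otherwise.
28 = 2^2 · 7 divides 112, and φ(28) = 12.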